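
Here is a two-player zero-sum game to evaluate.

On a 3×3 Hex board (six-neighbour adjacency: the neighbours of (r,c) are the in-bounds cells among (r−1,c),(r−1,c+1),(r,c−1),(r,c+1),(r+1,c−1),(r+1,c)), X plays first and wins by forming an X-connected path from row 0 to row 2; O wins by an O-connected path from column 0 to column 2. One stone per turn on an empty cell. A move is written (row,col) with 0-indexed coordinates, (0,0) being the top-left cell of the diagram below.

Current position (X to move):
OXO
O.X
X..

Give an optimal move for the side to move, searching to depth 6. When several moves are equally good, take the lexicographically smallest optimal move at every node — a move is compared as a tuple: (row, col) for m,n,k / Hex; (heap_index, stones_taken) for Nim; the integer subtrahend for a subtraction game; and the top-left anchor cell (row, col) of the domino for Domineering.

X's best at [OXO/O.X/X..]: (1,1)

ply 1, X at OXO/O.X/X.. | (1,1)=+1→OXO/OXX/X..*; (2,1)=-1→OXO/O.X/XX.; (2,2)=-1→OXO/O.X/X.X
ply 2: OXO/OXX/X.. is terminal -1 (O); from OXO/O.X/X.. depth 6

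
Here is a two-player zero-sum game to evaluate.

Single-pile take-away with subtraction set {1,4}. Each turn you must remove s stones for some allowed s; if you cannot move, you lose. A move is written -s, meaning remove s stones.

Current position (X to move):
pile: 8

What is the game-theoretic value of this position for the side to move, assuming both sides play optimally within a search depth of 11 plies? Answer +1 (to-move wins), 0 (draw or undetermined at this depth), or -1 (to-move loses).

value(8, X) = +1

[8] X move#1: -1:+1/7*, -4:-1/4
[7] O move#2: -1:-1/6*, -4:-1/3
[6] X move#3: -1:+1/5*, -4:+1/2
[5] O move#4: -1:-1/4*, -4:-1/1
[4] X move#5: -1:-1/3, -4:+1/0*
[0] end (terminal -1, O#6); searched 8 to 11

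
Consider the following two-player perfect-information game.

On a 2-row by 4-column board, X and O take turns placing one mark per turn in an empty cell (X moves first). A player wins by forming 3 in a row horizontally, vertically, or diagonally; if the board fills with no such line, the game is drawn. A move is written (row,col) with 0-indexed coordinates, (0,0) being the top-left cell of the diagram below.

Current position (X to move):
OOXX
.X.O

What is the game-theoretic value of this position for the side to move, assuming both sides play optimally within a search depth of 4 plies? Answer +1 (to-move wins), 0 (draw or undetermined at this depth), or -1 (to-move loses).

value(OOXX/.X.O, X) = 0

[OOXX/.X.O] X move#1: (1,0):+0/OOXX/XX.O*, (1,2):+0/OOXX/.XXO
[OOXX/XX.O] O move#2: (1,2):+0/OOXX/XXOO*
[OOXX/XXOO] end (terminal +0, X#3); searched OOXX/.X.O to 4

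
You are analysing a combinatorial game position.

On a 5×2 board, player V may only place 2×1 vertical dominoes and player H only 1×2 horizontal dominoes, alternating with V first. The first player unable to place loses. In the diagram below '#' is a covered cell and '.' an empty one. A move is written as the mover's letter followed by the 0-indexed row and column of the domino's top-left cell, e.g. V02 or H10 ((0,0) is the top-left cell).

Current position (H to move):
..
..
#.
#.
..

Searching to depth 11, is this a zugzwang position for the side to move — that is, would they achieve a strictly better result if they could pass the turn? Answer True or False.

p1 H@[../../#./#./..]: H00[##/../#./#./..]+1* H10[../##/#./#./..]+1 H40[../../#./#./##]-1
p2 V@[##/../#./#./..]: V11[##/.#/##/#./..]-1* V21[##/../##/##/..]-1 V31[##/../#./##/.#]-1
p3 H@[##/.#/##/#./..]: H40[##/.#/##/#./##]+1*
p4 V@[##/.#/##/#./##] terminal -1; root [../../#./#./..] d11
pass branch (V moves first from the same position):
  | p1 V@[../../#./#./..]: V00[#./#./#./#./..]+1* V01[.#/.#/#./#./..]+1 V11[../.#/##/#./..]+1 V21[../../##/##/..]-1 V31[../../#./##/.#]-1
  | p2 H@[#./#./#./#./..]: H40[#./#./#./#./##]-1*
  | p3 V@[#./#./#./#./##]: V01[##/##/#./#./##]+1* V11[#./##/##/#./##]+1 V21[#./#./##/##/##]+1
  | p4 H@[##/##/#./#./##] terminal -1; root [../../#./#./..] d11
H moving scores +1; H passing scores -1

zugzwang(../../#./#./.., H) = False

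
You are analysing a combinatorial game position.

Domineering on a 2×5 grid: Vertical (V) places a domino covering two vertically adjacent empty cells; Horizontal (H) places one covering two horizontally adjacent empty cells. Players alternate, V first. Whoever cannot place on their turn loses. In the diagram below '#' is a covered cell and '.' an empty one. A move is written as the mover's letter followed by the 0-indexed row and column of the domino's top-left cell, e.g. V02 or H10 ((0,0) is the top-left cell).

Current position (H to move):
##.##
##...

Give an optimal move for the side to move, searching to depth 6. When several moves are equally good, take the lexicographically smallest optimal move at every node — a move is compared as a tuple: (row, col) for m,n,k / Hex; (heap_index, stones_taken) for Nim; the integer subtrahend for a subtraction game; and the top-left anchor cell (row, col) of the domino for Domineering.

p1 H@[##.##/##...]: H12[##.##/####.]+1* H13[##.##/##.##]-1
p2 V@[##.##/####.] terminal -1; root [##.##/##...] d6

H's best at [##.##/##...]: H12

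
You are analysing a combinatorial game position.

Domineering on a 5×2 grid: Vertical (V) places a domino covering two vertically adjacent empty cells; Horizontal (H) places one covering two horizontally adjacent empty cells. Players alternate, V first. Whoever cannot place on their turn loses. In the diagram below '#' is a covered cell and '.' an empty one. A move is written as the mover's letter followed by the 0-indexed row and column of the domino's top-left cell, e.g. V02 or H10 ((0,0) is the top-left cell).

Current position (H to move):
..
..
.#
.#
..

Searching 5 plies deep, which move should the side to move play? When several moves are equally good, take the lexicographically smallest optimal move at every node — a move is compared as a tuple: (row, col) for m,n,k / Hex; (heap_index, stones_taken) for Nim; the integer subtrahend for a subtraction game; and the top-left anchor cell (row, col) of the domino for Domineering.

p1 H@[../../.#/.#/..]: H00[##/../.#/.#/..]+1* H10[../##/.#/.#/..]+1 H40[../../.#/.#/##]-1
p2 V@[##/../.#/.#/..]: V10[##/#./##/.#/..]-1* V20[##/../##/##/..]-1 V30[##/../.#/##/#.]-1
p3 H@[##/#./##/.#/..]: H40[##/#./##/.#/##]+1*
p4 V@[##/#./##/.#/##] terminal -1; root [../../.#/.#/..] d5

H's best at [../../.#/.#/..]: H00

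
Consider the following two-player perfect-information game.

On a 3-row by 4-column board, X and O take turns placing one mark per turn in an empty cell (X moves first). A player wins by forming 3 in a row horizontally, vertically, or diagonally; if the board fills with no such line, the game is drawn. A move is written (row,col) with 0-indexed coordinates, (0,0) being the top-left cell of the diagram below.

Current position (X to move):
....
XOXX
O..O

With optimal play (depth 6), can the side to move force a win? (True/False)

X winning at [..../XOXX/O..O]: False

ply 1, X at ..../XOXX/O..O | (0,0)=-1→X.../XOXX/O..O*; (0,1)=-1→.X../XOXX/O..O; (0,2)=-1→..X./XOXX/O..O; (0,3)=-1→...X/XOXX/O..O; (2,1)=-1→..../XOXX/OX.O; (2,2)=-1→..../XOXX/O.XO
ply 2, O at X.../XOXX/O..O | (0,1)=+1→XO../XOXX/O..O*; (0,2)=+1→X.O./XOXX/O..O; (0,3)=-1→X..O/XOXX/O..O; (2,1)=+1→X.../XOXX/OO.O; (2,2)=+1→X.../XOXX/O.OO
ply 3, X at XO../XOXX/O..O | (0,2)=-1→XOX./XOXX/O..O*; (0,3)=-1→XO.X/XOXX/O..O; (2,1)=-1→XO../XOXX/OX.O; (2,2)=-1→XO../XOXX/O.XO
ply 4, O at XOX./XOXX/O..O | (0,3)=-1→XOXO/XOXX/O..O; (2,1)=+1→XOX./XOXX/OO.O*; (2,2)=+0→XOX./XOXX/O.OO
ply 5: XOX./XOXX/OO.O is terminal -1 (X); from ..../XOXX/O..O depth 6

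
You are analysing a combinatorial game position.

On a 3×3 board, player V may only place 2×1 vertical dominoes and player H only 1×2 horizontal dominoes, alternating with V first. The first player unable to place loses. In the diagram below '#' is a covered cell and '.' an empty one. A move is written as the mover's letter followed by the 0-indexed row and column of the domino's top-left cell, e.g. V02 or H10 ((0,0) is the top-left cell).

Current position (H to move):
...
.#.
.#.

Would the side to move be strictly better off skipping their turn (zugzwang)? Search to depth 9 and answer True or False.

zugzwang(.../.#./.#., H) = False

[.../.#./.#.] H move#1: H00:-1/##./.#./.#.*, H01:-1/.##/.#./.#.
[##./.#./.#.] V move#2: V02:+1/###/.##/.#.*, V10:+1/##./##./##., V12:+1/##./.##/.##
[###/.##/.#.] end (terminal -1, H#3); searched .../.#./.#. to 9
pass branch (V moves first from the same position):
  | [.../.#./.#.] V move#1: V00:+1/#../##./.#.*, V02:+1/..#/.##/.#., V10:+1/.../##./##., V12:+1/.../.##/.##
  | [#../##./.#.] H move#2: H01:-1/###/##./.#.*
  | [###/##./.#.] V move#3: V12:+1/###/###/.##*
  | [###/###/.##] end (terminal -1, H#4); searched .../.#./.#. to 9
H moving scores -1; H passing scores -1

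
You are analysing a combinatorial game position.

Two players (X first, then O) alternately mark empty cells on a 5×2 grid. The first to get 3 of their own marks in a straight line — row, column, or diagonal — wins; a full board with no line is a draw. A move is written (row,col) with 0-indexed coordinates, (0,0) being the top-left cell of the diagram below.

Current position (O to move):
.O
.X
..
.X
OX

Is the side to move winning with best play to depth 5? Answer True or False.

[.O/.X/../.X/OX] O move#1: (0,0):-1/OO/.X/../.X/OX, (1,0):-1/.O/OX/../.X/OX, (2,0):-1/.O/.X/O./.X/OX, (2,1):+0/.O/.X/.O/.X/OX*, (3,0):-1/.O/.X/../OX/OX
[.O/.X/.O/.X/OX] X move#2: (0,0):+0/XO/.X/.O/.X/OX*, (1,0):+0/.O/XX/.O/.X/OX, (2,0):+0/.O/.X/XO/.X/OX, (3,0):+0/.O/.X/.O/XX/OX
[XO/.X/.O/.X/OX] O move#3: (1,0):+0/XO/OX/.O/.X/OX*, (2,0):+0/XO/.X/OO/.X/OX, (3,0):+0/XO/.X/.O/OX/OX
[XO/OX/.O/.X/OX] X move#4: (2,0):+0/XO/OX/XO/.X/OX*, (3,0):+0/XO/OX/.O/XX/OX
[XO/OX/XO/.X/OX] O move#5: (3,0):+0/XO/OX/XO/OX/OX*
[XO/OX/XO/OX/OX] end (terminal +0, X#6); searched .O/.X/../.X/OX to 5

O winning at [.O/.X/../.X/OX]: False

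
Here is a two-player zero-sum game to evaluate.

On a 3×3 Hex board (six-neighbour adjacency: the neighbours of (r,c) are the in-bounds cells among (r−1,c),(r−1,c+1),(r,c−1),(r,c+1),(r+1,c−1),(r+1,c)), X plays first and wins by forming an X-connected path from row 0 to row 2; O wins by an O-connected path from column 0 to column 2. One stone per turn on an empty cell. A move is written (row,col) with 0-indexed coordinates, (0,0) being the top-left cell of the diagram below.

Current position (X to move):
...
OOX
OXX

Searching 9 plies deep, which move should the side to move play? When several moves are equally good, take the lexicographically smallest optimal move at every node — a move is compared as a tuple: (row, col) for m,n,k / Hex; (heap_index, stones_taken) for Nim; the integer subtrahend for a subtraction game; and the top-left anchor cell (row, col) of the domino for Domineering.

[.../OOX/OXX] X move#1: (0,0):-1/X../OOX/OXX, (0,1):-1/.X./OOX/OXX, (0,2):+1/..X/OOX/OXX*
[..X/OOX/OXX] end (terminal -1, O#2); searched .../OOX/OXX to 9

X's best at [.../OOX/OXX]: (0,2)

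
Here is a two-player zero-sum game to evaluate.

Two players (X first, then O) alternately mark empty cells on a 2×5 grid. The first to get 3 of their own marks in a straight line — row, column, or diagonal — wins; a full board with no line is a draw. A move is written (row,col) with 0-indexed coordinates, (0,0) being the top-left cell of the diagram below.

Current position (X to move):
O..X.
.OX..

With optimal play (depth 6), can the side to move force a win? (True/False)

ply 1, X at O..X./.OX.. | (0,1)=+0→OX.X./.OX..; (0,2)=+1→O.XX./.OX..*; (0,4)=+0→O..XX/.OX..; (1,0)=+0→O..X./XOX..; (1,3)=+1→O..X./.OXX.; (1,4)=+1→O..X./.OX.X
ply 2, O at O.XX./.OX.. | (0,1)=-1→OOXX./.OX..*; (0,4)=-1→O.XXO/.OX..; (1,0)=-1→O.XX./OOX..; (1,3)=-1→O.XX./.OXO.; (1,4)=-1→O.XX./.OX.O
ply 3, X at OOXX./.OX.. | (0,4)=+1→OOXXX/.OX..*; (1,0)=+0→OOXX./XOX..; (1,3)=+1→OOXX./.OXX.; (1,4)=+1→OOXX./.OX.X
ply 4: OOXXX/.OX.. is terminal -1 (O); from O..X./.OX.. depth 6

X winning at [O..X./.OX..]: True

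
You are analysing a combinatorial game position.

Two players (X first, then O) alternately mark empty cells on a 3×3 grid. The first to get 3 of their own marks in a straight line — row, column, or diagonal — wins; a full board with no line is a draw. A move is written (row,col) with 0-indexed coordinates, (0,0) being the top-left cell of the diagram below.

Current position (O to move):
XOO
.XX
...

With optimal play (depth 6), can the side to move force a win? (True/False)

O winning at [XOO/.XX/...]: False

p1 O@[XOO/.XX/...]: (1,0)[XOO/OXX/...]-1* (2,0)[XOO/.XX/O..]-1 (2,1)[XOO/.XX/.O.]-1 (2,2)[XOO/.XX/..O]-1
p2 X@[XOO/OXX/...]: (2,0)[XOO/OXX/X..]+0 (2,1)[XOO/OXX/.X.]+0 (2,2)[XOO/OXX/..X]+1*
p3 O@[XOO/OXX/..X] terminal -1; root [XOO/.XX/...] d6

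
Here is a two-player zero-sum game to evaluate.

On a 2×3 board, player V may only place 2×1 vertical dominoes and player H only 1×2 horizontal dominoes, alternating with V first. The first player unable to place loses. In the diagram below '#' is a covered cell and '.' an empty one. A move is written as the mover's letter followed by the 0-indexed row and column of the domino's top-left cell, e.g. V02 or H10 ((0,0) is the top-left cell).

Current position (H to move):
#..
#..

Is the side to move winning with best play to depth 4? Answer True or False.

ply 1, H at #../#.. | H01=+1→###/#..*; H11=+1→#../###
ply 2: ###/#.. is terminal -1 (V); from #../#.. depth 4

H winning at [#../#..]: True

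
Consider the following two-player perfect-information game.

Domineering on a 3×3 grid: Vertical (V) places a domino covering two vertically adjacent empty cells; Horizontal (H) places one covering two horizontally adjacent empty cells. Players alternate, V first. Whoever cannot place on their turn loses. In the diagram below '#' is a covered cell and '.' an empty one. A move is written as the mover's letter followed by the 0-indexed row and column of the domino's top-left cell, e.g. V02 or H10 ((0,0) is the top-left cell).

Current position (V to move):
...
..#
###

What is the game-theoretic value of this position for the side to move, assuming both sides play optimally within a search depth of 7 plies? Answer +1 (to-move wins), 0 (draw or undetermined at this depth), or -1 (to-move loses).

value(.../..#/###, V) = +1

ply 1, V at .../..#/### | V00=-1→#../#.#/###; V01=+1→.#./.##/###*
ply 2: .#./.##/### is terminal -1 (H); from .../..#/### depth 7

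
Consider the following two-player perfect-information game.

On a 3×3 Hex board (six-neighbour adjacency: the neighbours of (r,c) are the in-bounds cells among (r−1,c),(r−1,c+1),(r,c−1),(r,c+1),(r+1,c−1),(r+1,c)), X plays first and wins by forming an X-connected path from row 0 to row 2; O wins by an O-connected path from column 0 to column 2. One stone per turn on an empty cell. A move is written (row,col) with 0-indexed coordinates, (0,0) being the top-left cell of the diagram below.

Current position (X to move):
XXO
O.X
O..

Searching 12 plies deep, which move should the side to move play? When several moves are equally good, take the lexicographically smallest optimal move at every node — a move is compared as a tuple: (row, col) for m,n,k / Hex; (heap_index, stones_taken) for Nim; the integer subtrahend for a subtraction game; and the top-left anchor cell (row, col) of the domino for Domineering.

X's best at [XXO/O.X/O..]: (1,1)

ply 1, X at XXO/O.X/O.. | (1,1)=+1→XXO/OXX/O..*; (2,1)=-1→XXO/O.X/OX.; (2,2)=-1→XXO/O.X/O.X
ply 2, O at XXO/OXX/O.. | (2,1)=-1→XXO/OXX/OO.*; (2,2)=-1→XXO/OXX/O.O
ply 3, X at XXO/OXX/OO. | (2,2)=+1→XXO/OXX/OOX*
ply 4: XXO/OXX/OOX is terminal -1 (O); from XXO/O.X/O.. depth 12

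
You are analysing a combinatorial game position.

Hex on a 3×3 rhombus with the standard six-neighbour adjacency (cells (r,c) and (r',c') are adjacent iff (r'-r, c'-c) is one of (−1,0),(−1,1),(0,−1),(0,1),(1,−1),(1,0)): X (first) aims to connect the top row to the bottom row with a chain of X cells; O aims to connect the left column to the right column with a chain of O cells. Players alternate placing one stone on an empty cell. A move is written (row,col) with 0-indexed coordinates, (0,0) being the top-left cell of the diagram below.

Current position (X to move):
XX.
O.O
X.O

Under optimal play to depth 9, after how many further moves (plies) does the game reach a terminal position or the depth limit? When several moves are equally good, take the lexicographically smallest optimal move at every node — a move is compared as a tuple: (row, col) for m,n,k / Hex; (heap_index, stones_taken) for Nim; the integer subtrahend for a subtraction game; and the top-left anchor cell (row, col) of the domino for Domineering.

[XX./O.O/X.O] X move#1: (0,2):-1/XXX/O.O/X.O, (1,1):+1/XX./OXO/X.O*, (2,1):-1/XX./O.O/XXO
[XX./OXO/X.O] end (terminal -1, O#2); searched XX./O.O/X.O to 9

PV length from [XX./O.O/X.O]: 1 ply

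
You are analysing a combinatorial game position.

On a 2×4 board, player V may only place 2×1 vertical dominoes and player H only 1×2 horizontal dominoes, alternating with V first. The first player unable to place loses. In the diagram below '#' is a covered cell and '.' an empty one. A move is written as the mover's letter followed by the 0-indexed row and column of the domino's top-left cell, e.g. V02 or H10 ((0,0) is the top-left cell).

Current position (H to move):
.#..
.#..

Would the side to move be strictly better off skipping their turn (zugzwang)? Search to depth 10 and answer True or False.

[.#../.#..] H move#1: H02:+1/.###/.#..*, H12:+1/.#../.###
[.###/.#..] V move#2: V00:-1/####/##..*
[####/##..] H move#3: H12:+1/####/####*
[####/####] end (terminal -1, V#4); searched .#../.#.. to 10
if H skipped the turn, V would face:
~ [.#../.#..] V move#1: V00:-1/##../##.., V02:+1/.##./.##.*, V03:+1/.#.#/.#.#
~ [.##./.##.] end (terminal -1, H#2); searched .#../.#.. to 10
compare (H): move=+1 vs pass=-1

zugzwang(.#../.#.., H) = False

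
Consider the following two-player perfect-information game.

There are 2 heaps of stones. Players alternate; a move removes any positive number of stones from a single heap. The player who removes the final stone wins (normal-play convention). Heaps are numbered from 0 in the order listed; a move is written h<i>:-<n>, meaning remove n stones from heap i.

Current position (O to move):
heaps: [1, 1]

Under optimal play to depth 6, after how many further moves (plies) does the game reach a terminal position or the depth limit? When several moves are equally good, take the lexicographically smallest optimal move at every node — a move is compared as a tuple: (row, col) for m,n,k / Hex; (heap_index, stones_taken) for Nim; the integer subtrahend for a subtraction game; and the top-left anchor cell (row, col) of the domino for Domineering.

PV length from [(1,1)]: 2 plies

p1 O@[(1,1)]: h0:-1[(0,1)]-1* h1:-1[(1,0)]-1
p2 X@[(0,1)]: h1:-1[(0,0)]+1*
p3 O@[(0,0)] terminal -1; root [(1,1)] d6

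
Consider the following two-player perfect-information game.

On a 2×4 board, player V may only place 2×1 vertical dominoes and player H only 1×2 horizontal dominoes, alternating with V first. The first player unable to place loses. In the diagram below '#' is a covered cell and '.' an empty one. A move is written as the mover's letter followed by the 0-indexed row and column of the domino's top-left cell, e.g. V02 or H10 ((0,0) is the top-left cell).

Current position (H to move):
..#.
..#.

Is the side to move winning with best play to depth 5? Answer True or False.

H winning at [..#./..#.]: True

ply 1, H at ..#./..#. | H00=+1→###./..#.*; H10=+1→..#./###.
ply 2, V at ###./..#. | V03=-1→####/..##*
ply 3, H at ####/..## | H10=+1→####/####*
ply 4: ####/#### is terminal -1 (V); from ..#./..#. depth 5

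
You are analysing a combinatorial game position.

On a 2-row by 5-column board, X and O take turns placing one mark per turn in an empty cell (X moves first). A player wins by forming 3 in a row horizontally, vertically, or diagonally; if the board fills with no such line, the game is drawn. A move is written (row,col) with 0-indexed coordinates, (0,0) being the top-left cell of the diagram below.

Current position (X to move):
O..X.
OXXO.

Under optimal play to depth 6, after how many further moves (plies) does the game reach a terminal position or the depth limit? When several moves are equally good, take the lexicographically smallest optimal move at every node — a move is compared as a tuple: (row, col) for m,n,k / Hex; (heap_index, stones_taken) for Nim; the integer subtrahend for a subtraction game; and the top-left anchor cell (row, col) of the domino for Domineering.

PV length from [O..X./OXXO.]: 3 plies

[O..X./OXXO.] X move#1: (0,1):+0/OX.X./OXXO., (0,2):+1/O.XX./OXXO.*, (0,4):+0/O..XX/OXXO., (1,4):+0/O..X./OXXOX
[O.XX./OXXO.] O move#2: (0,1):-1/OOXX./OXXO.*, (0,4):-1/O.XXO/OXXO., (1,4):-1/O.XX./OXXOO
[OOXX./OXXO.] X move#3: (0,4):+1/OOXXX/OXXO.*, (1,4):+0/OOXX./OXXOX
[OOXXX/OXXO.] end (terminal -1, O#4); searched O..X./OXXO. to 6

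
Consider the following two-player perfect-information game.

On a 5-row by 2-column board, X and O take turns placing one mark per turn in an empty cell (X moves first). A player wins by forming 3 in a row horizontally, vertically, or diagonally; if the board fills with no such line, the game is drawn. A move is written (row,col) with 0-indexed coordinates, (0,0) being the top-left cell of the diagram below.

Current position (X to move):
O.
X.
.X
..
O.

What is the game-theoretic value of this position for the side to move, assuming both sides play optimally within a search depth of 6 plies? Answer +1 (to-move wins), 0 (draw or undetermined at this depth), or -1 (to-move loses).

ply 1, X at O./X./.X/../O. | (0,1)=+0→OX/X./.X/../O.; (1,1)=+1→O./XX/.X/../O.*; (2,0)=+1→O./X./XX/../O.; (3,0)=+1→O./X./.X/X./O.; (3,1)=+1→O./X./.X/.X/O.; (4,1)=+0→O./X./.X/../OX
ply 2, O at O./XX/.X/../O. | (0,1)=-1→OO/XX/.X/../O.*; (2,0)=-1→O./XX/OX/../O.; (3,0)=-1→O./XX/.X/O./O.; (3,1)=-1→O./XX/.X/.O/O.; (4,1)=-1→O./XX/.X/../OO
ply 3, X at OO/XX/.X/../O. | (2,0)=+1→OO/XX/XX/../O.*; (3,0)=+1→OO/XX/.X/X./O.; (3,1)=+1→OO/XX/.X/.X/O.; (4,1)=+0→OO/XX/.X/../OX
ply 4, O at OO/XX/XX/../O. | (3,0)=-1→OO/XX/XX/O./O.*; (3,1)=-1→OO/XX/XX/.O/O.; (4,1)=-1→OO/XX/XX/../OO
ply 5, X at OO/XX/XX/O./O. | (3,1)=+1→OO/XX/XX/OX/O.*; (4,1)=+0→OO/XX/XX/O./OX
ply 6: OO/XX/XX/OX/O. is terminal -1 (O); from O./X./.X/../O. depth 6

value(O./X./.X/../O., X) = +1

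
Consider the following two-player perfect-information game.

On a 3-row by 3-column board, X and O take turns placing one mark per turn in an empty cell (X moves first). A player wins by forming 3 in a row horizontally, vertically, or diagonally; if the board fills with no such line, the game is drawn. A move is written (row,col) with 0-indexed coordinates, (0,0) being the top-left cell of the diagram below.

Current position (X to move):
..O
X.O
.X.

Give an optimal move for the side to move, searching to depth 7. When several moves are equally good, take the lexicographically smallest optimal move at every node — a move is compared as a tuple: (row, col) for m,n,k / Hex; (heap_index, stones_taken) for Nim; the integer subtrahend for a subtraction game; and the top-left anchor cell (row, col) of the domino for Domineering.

[..O/X.O/.X.] X move#1: (0,0):-1/X.O/X.O/.X., (0,1):-1/.XO/X.O/.X., (1,1):-1/..O/XXO/.X., (2,0):-1/..O/X.O/XX., (2,2):+1/..O/X.O/.XX*
[..O/X.O/.XX] O move#2: (0,0):-1/O.O/X.O/.XX*, (0,1):-1/.OO/X.O/.XX, (1,1):-1/..O/XOO/.XX, (2,0):-1/..O/X.O/OXX
[O.O/X.O/.XX] X move#3: (0,1):+1/OXO/X.O/.XX*, (1,1):-1/O.O/XXO/.XX, (2,0):+1/O.O/X.O/XXX
[OXO/X.O/.XX] O move#4: (1,1):-1/OXO/XOO/.XX*, (2,0):-1/OXO/X.O/OXX
[OXO/XOO/.XX] X move#5: (2,0):+1/OXO/XOO/XXX*
[OXO/XOO/XXX] end (terminal -1, O#6); searched ..O/X.O/.X. to 7

X's best at [..O/X.O/.X.]: (2,2)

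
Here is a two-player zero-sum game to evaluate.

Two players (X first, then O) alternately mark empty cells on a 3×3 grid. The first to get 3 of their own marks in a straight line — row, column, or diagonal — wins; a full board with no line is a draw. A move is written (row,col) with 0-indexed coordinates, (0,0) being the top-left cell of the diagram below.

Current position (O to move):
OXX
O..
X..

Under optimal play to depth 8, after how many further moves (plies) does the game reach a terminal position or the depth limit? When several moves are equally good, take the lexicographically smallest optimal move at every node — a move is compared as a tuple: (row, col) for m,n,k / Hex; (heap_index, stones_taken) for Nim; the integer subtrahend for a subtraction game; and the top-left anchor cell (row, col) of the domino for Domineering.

[OXX/O../X..] O move#1: (1,1):+1/OXX/OO./X..*, (1,2):-1/OXX/O.O/X.., (2,1):-1/OXX/O../XO., (2,2):-1/OXX/O../X.O
[OXX/OO./X..] X move#2: (1,2):-1/OXX/OOX/X..*, (2,1):-1/OXX/OO./XX., (2,2):-1/OXX/OO./X.X
[OXX/OOX/X..] O move#3: (2,1):-1/OXX/OOX/XO., (2,2):+1/OXX/OOX/X.O*
[OXX/OOX/X.O] end (terminal -1, X#4); searched OXX/O../X.. to 8

PV length from [OXX/O../X..]: 3 plies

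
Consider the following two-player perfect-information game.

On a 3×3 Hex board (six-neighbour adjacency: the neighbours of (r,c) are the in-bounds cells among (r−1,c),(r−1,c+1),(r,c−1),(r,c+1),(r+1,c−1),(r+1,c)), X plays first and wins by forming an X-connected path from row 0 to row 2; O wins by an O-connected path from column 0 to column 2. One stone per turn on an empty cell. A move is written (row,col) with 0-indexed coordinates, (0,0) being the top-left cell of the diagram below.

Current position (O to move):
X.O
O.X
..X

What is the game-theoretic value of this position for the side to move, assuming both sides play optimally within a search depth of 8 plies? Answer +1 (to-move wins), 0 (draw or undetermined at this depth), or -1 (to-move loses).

value(X.O/O.X/..X, O) = +1

[X.O/O.X/..X] O move#1: (0,1):+1/XOO/O.X/..X*, (1,1):+1/X.O/OOX/..X, (2,0):+1/X.O/O.X/O.X, (2,1):+1/X.O/O.X/.OX
[XOO/O.X/..X] end (terminal -1, X#2); searched X.O/O.X/..X to 8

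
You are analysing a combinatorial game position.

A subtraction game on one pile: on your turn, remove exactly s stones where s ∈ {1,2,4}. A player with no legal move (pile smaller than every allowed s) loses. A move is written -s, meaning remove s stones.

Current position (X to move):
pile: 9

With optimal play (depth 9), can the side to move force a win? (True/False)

p1 X@[9]: -1[8]-1* -2[7]-1 -4[5]-1
p2 O@[8]: -1[7]-1 -2[6]+1* -4[4]-1
p3 X@[6]: -1[5]-1* -2[4]-1 -4[2]-1
p4 O@[5]: -1[4]-1 -2[3]+1* -4[1]-1
p5 X@[3]: -1[2]-1* -2[1]-1
p6 O@[2]: -1[1]-1 -2[0]+1*
p7 X@[0] terminal -1; root [9] d9

X winning at [9]: False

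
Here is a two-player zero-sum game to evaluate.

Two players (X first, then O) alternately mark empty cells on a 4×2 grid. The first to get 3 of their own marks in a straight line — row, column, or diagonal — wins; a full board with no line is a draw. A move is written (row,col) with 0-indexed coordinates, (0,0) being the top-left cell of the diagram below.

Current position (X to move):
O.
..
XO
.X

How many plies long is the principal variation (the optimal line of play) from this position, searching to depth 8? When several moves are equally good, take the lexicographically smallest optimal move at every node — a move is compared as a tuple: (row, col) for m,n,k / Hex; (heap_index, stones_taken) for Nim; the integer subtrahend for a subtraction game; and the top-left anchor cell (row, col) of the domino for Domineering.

ply 1, X at O./../XO/.X | (0,1)=+0→OX/../XO/.X*; (1,0)=+0→O./X./XO/.X; (1,1)=+0→O./.X/XO/.X; (3,0)=+0→O./../XO/XX
ply 2, O at OX/../XO/.X | (1,0)=+0→OX/O./XO/.X*; (1,1)=+0→OX/.O/XO/.X; (3,0)=+0→OX/../XO/OX
ply 3, X at OX/O./XO/.X | (1,1)=+0→OX/OX/XO/.X*; (3,0)=+0→OX/O./XO/XX
ply 4, O at OX/OX/XO/.X | (3,0)=+0→OX/OX/XO/OX*
ply 5: OX/OX/XO/OX is terminal +0 (X); from O./../XO/.X depth 8

PV length from [O./../XO/.X]: 4 plies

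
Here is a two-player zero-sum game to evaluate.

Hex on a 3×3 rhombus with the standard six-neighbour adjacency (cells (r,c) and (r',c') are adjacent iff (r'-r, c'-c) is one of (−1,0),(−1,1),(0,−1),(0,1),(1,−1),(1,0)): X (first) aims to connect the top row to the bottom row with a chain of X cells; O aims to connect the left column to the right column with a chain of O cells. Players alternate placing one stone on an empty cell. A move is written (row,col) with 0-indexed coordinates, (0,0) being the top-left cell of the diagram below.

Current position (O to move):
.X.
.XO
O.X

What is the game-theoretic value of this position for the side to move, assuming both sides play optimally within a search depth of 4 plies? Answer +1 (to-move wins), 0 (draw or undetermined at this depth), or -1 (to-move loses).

ply 1, O at .X./.XO/O.X | (0,0)=-1→OX./.XO/O.X; (0,2)=-1→.XO/.XO/O.X; (1,0)=-1→.X./OXO/O.X; (2,1)=+1→.X./.XO/OOX*
ply 2: .X./.XO/OOX is terminal -1 (X); from .X./.XO/O.X depth 4

value(.X./.XO/O.X, O) = +1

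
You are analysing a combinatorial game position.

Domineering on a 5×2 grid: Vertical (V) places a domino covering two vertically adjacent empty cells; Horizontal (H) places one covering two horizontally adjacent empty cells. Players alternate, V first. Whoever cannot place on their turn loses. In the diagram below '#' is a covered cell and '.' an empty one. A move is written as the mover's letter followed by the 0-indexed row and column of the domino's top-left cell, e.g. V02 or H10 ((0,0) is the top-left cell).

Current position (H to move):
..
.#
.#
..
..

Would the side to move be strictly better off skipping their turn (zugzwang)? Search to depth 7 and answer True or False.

[../.#/.#/../..] H move#1: H00:-1/##/.#/.#/../.., H30:+1/../.#/.#/##/..*, H40:+1/../.#/.#/../##
[../.#/.#/##/..] V move#2: V00:-1/#./##/.#/##/..*, V10:-1/../##/##/##/..
[#./##/.#/##/..] H move#3: H40:+1/#./##/.#/##/##*
[#./##/.#/##/##] end (terminal -1, V#4); searched ../.#/.#/../.. to 7
suppose H passes — search the same position with V to move:
pass> [../.#/.#/../..] V move#1: V00:-1/#./##/.#/../.., V10:-1/../##/##/../.., V20:+1/../.#/##/#./..*, V30:+1/../.#/.#/#./#., V31:+1/../.#/.#/.#/.#
pass> [../.#/##/#./..] H move#2: H00:-1/##/.#/##/#./..*, H40:-1/../.#/##/#./##
pass> [##/.#/##/#./..] V move#3: V31:+1/##/.#/##/##/.#*
pass> [##/.#/##/##/.#] end (terminal -1, H#4); searched ../.#/.#/../.. to 7
for H: play +1, pass -1

zugzwang(../.#/.#/../.., H) = False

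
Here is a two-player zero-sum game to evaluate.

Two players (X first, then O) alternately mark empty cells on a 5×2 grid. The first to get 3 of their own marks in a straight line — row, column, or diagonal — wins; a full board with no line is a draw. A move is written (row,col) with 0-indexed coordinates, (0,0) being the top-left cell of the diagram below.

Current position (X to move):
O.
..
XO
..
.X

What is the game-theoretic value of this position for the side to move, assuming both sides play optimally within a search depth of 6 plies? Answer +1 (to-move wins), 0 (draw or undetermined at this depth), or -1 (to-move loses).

[O./../XO/../.X] X move#1: (0,1):+0/OX/../XO/../.X, (1,0):+0/O./X./XO/../.X, (1,1):+0/O./.X/XO/../.X, (3,0):+1/O./../XO/X./.X*, (3,1):+0/O./../XO/.X/.X, (4,0):+0/O./../XO/../XX
[O./../XO/X./.X] O move#2: (0,1):-1/OO/../XO/X./.X*, (1,0):-1/O./O./XO/X./.X, (1,1):-1/O./.O/XO/X./.X, (3,1):-1/O./../XO/XO/.X, (4,0):-1/O./../XO/X./OX
[OO/../XO/X./.X] X move#3: (1,0):+1/OO/X./XO/X./.X*, (1,1):+1/OO/.X/XO/X./.X, (3,1):-1/OO/../XO/XX/.X, (4,0):+1/OO/../XO/X./XX
[OO/X./XO/X./.X] end (terminal -1, O#4); searched O./../XO/../.X to 6

value(O./../XO/../.X, X) = +1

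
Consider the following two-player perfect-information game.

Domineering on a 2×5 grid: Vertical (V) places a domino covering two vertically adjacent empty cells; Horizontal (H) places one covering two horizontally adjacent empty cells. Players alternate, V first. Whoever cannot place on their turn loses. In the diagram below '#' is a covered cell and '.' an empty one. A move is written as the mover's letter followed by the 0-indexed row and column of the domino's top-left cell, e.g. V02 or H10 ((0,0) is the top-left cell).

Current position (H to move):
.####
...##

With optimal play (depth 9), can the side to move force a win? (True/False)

ply 1, H at .####/...## | H10=+1→.####/##.##*; H11=-1→.####/.####
ply 2: .####/##.## is terminal -1 (V); from .####/...## depth 9

H winning at [.####/...##]: True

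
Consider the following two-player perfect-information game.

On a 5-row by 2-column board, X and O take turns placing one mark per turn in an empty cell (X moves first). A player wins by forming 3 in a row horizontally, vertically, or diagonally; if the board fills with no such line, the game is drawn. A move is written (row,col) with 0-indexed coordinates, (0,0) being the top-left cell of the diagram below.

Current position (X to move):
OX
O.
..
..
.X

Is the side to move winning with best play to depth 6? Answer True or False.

ply 1, X at OX/O./../../.X | (1,1)=-1→OX/OX/../../.X; (2,0)=+0→OX/O./X./../.X*; (2,1)=-1→OX/O./.X/../.X; (3,0)=-1→OX/O./../X./.X; (3,1)=-1→OX/O./../.X/.X; (4,0)=-1→OX/O./../../XX
ply 2, O at OX/O./X./../.X | (1,1)=+0→OX/OO/X./../.X*; (2,1)=+0→OX/O./XO/../.X; (3,0)=-1→OX/O./X./O./.X; (3,1)=+0→OX/O./X./.O/.X; (4,0)=-1→OX/O./X./../OX
ply 3, X at OX/OO/X./../.X | (2,1)=+0→OX/OO/XX/../.X*; (3,0)=+0→OX/OO/X./X./.X; (3,1)=+0→OX/OO/X./.X/.X; (4,0)=+0→OX/OO/X./../XX
ply 4, O at OX/OO/XX/../.X | (3,0)=-1→OX/OO/XX/O./.X; (3,1)=+0→OX/OO/XX/.O/.X*; (4,0)=-1→OX/OO/XX/../OX
ply 5, X at OX/OO/XX/.O/.X | (3,0)=+0→OX/OO/XX/XO/.X*; (4,0)=+0→OX/OO/XX/.O/XX
ply 6, O at OX/OO/XX/XO/.X | (4,0)=+0→OX/OO/XX/XO/OX*
ply 7: OX/OO/XX/XO/OX is terminal +0 (X); from OX/O./../../.X depth 6

X winning at [OX/O./../../.X]: False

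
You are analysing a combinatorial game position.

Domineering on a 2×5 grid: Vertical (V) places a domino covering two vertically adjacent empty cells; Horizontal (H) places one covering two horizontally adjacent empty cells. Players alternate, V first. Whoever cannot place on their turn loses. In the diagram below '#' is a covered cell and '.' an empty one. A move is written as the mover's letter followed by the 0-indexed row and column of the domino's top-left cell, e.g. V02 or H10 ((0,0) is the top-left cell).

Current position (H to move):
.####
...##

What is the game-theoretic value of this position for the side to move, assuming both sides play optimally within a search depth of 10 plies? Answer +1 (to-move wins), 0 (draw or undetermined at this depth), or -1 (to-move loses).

value(.####/...##, H) = +1

p1 H@[.####/...##]: H10[.####/##.##]+1* H11[.####/.####]-1
p2 V@[.####/##.##] terminal -1; root [.####/...##] d10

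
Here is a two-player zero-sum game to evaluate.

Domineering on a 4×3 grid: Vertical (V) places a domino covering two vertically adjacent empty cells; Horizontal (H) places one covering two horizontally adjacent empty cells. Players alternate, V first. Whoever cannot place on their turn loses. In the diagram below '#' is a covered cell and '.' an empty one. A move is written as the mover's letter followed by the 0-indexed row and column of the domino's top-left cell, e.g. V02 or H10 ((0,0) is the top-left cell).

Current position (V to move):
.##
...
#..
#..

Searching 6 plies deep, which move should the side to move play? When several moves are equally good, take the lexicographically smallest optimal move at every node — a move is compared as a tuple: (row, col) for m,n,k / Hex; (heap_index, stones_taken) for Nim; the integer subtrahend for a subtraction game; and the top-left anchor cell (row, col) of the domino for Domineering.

ply 1, V at .##/.../#../#.. | V00=-1→###/#../#../#..; V11=+1→.##/.#./##./#..*; V12=+1→.##/..#/#.#/#..; V21=+1→.##/.../##./##.; V22=+1→.##/.../#.#/#.#
ply 2, H at .##/.#./##./#.. | H31=-1→.##/.#./##./###*
ply 3, V at .##/.#./##./### | V00=+1→###/##./##./###*; V12=+1→.##/.##/###/###
ply 4: ###/##./##./### is terminal -1 (H); from .##/.../#../#.. depth 6

V's best at [.##/.../#../#..]: V11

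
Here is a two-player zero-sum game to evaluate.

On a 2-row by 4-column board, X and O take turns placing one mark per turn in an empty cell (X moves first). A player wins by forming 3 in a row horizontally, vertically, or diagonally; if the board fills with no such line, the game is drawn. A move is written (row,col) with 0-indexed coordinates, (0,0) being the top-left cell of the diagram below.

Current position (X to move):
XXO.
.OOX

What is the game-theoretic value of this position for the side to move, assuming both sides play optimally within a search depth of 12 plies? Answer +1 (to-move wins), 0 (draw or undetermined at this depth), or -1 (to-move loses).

[XXO./.OOX] X move#1: (0,3):-1/XXOX/.OOX, (1,0):+0/XXO./XOOX*
[XXO./XOOX] O move#2: (0,3):+0/XXOO/XOOX*
[XXOO/XOOX] end (terminal +0, X#3); searched XXO./.OOX to 12

value(XXO./.OOX, X) = 0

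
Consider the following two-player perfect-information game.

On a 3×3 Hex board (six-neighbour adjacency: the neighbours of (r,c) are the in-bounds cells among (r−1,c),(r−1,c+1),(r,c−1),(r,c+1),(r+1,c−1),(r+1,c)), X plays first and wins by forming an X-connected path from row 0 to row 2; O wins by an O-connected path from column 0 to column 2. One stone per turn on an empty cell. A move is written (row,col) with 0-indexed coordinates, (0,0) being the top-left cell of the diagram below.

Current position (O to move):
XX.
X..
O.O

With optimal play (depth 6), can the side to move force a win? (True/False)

O winning at [XX./X../O.O]: True

ply 1, O at XX./X../O.O | (0,2)=+1→XXO/X../O.O*; (1,1)=+1→XX./XO./O.O; (1,2)=+1→XX./X.O/O.O; (2,1)=+1→XX./X../OOO
ply 2, X at XXO/X../O.O | (1,1)=-1→XXO/XX./O.O*; (1,2)=-1→XXO/X.X/O.O; (2,1)=-1→XXO/X../OXO
ply 3, O at XXO/XX./O.O | (1,2)=-1→XXO/XXO/O.O; (2,1)=+1→XXO/XX./OOO*
ply 4: XXO/XX./OOO is terminal -1 (X); from XX./X../O.O depth 6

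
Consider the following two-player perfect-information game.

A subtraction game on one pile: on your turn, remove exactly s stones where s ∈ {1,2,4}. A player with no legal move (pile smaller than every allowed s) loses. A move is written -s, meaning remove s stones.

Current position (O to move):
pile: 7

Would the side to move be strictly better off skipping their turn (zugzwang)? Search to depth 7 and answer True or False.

zugzwang(7, O) = False

p1 O@[7]: -1[6]+1* -2[5]-1 -4[3]+1
p2 X@[6]: -1[5]-1* -2[4]-1 -4[2]-1
p3 O@[5]: -1[4]-1 -2[3]+1* -4[1]-1
p4 X@[3]: -1[2]-1* -2[1]-1
p5 O@[2]: -1[1]-1 -2[0]+1*
p6 X@[0] terminal -1; root [7] d7
pass branch (X moves first from the same position):
  | p1 X@[7]: -1[6]+1* -2[5]-1 -4[3]+1
  | p2 O@[6]: -1[5]-1* -2[4]-1 -4[2]-1
  | p3 X@[5]: -1[4]-1 -2[3]+1* -4[1]-1
  | p4 O@[3]: -1[2]-1* -2[1]-1
  | p5 X@[2]: -1[1]-1 -2[0]+1*
  | p6 O@[0] terminal -1; root [7] d7
O moving scores +1; O passing scores -1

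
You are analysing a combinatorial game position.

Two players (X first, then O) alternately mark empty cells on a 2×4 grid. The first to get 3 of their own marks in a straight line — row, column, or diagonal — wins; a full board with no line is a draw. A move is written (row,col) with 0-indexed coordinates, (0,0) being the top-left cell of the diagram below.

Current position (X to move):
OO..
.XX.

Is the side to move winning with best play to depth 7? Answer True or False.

X winning at [OO../.XX.]: True

p1 X@[OO../.XX.]: (0,2)[OOX./.XX.]+1* (0,3)[OO.X/.XX.]-1 (1,0)[OO../XXX.]+1 (1,3)[OO../.XXX]+1
p2 O@[OOX./.XX.]: (0,3)[OOXO/.XX.]-1* (1,0)[OOX./OXX.]-1 (1,3)[OOX./.XXO]-1
p3 X@[OOXO/.XX.]: (1,0)[OOXO/XXX.]+1* (1,3)[OOXO/.XXX]+1
p4 O@[OOXO/XXX.] terminal -1; root [OO../.XX.] d7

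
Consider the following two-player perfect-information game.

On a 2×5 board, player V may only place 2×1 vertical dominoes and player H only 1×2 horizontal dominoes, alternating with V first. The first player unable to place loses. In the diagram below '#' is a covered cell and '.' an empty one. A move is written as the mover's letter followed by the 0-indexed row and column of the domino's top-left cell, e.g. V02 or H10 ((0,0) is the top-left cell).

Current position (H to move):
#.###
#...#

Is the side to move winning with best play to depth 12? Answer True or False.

p1 H@[#.###/#...#]: H11[#.###/###.#]+1* H12[#.###/#.###]-1
p2 V@[#.###/###.#] terminal -1; root [#.###/#...#] d12

H winning at [#.###/#...#]: True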